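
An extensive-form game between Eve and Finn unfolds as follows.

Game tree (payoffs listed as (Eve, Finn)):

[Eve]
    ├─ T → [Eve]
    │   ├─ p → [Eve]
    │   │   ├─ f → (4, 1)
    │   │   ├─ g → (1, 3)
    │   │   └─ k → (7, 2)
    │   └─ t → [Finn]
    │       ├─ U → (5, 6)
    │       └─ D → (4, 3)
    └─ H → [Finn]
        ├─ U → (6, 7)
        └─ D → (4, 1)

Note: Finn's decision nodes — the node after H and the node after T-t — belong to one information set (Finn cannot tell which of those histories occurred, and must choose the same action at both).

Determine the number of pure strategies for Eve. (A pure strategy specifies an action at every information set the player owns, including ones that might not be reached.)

12

Eve owns the root with actions {T, H} — two choices.
Eve owns the node after T with actions {p, t} — two choices.
Eve owns the node after T-p with actions {f, g, k} — three choices.
A pure strategy fixes one action at each information set independently, so the count is the product 2 × 2 × 3 = 12.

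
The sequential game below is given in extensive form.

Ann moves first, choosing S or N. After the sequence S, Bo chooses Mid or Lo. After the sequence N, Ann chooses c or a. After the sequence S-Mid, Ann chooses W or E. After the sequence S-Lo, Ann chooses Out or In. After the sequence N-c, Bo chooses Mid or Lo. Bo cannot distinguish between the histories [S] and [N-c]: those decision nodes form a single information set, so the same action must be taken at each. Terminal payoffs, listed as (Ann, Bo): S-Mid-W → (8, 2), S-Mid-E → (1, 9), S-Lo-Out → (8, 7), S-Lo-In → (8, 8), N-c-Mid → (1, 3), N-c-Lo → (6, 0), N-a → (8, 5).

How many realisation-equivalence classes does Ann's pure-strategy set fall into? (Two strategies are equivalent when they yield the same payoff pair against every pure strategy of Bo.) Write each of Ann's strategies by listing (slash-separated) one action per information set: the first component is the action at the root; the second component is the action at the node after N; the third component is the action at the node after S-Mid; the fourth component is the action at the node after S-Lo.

Ann has 16 pure strategies: S/c/W/Out, S/c/W/In, S/c/E/Out, S/c/E/In, S/a/W/Out, S/a/W/In, S/a/E/Out, S/a/E/In, N/c/W/Out, N/c/W/In, N/c/E/Out, N/c/E/In, N/a/W/Out, N/a/W/In, N/a/E/Out, N/a/E/In. Columns: Mid, Lo.
{S/c/W/Out, S/a/W/Out} → row (8,2) (8,7)
{S/c/W/In, S/a/W/In} → row (8,2) (8,8)
{S/c/E/Out, S/a/E/Out} → row (1,9) (8,7)
{S/c/E/In, S/a/E/In} → row (1,9) (8,8)
{N/c/W/Out, N/c/W/In, N/c/E/Out, N/c/E/In} → row (1,3) (6,0)
{N/a/W/Out, N/a/W/In, N/a/E/Out, N/a/E/In} → row (8,5) (8,5)
That's 6 distinct rows out of 16 strategies.

6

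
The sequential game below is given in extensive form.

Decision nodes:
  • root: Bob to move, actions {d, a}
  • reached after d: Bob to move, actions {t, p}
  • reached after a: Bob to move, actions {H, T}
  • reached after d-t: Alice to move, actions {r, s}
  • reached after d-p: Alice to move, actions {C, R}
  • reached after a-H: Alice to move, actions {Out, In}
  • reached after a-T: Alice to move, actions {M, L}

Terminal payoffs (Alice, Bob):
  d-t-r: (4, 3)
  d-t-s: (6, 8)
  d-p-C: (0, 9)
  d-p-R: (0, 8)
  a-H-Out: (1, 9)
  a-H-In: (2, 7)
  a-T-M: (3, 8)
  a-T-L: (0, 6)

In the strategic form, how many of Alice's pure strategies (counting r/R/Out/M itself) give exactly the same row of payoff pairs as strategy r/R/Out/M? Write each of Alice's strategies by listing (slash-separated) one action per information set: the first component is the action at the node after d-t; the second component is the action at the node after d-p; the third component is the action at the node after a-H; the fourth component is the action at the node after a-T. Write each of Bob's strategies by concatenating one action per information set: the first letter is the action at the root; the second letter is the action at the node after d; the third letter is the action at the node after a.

Row for r/R/Out/M (columns dtH, dtT, dpH, dpT, atH, atT, apH, apT): (4,3) (4,3) (0,8) (0,8) (1,9) (3,8) (1,9) (3,8).
Every one of Alice's information sets is on the play path for some reply by Bob when Alice follows r/R/Out/M.
Changing the action at any of them therefore changes at least one column, so only r/R/Out/M itself gives this row.

1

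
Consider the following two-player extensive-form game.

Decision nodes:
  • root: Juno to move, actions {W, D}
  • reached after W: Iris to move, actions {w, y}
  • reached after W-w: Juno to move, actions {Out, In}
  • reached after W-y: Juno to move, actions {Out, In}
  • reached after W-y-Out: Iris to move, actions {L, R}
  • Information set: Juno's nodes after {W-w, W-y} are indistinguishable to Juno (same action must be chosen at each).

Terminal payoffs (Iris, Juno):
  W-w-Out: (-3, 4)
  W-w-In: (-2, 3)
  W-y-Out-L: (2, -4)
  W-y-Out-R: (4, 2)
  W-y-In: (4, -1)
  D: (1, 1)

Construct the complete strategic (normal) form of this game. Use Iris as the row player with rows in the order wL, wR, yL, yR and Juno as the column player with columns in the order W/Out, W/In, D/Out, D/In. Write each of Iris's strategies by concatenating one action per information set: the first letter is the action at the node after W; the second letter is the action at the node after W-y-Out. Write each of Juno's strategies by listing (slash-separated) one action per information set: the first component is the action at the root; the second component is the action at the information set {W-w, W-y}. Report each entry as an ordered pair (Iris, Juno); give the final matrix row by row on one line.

wL: (-3,4) (-2,3) (1,1) (1,1) | wR: (-3,4) (-2,3) (1,1) (1,1) | yL: (2,-4) (4,-1) (1,1) (1,1) | yR: (4,2) (4,-1) (1,1) (1,1)

        W/Out     W/In    D/Out     D/In
  wL   (-3,4)   (-2,3)    (1,1)    (1,1)
  wR   (-3,4)   (-2,3)    (1,1)    (1,1)
  yL   (2,-4)   (4,-1)    (1,1)    (1,1)
  yR    (4,2)   (4,-1)    (1,1)    (1,1)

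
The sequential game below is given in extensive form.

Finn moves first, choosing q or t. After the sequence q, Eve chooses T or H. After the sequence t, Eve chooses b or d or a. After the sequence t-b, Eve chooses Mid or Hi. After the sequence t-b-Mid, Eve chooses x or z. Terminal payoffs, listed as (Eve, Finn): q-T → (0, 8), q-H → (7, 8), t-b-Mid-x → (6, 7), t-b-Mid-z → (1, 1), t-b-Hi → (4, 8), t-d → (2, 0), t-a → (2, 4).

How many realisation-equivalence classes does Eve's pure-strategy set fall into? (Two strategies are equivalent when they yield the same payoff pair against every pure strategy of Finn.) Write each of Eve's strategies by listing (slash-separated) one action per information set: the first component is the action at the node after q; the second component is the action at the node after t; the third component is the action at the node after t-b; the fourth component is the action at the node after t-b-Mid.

Eve has 24 pure strategies: T/b/Mid/x, T/b/Mid/z, T/b/Hi/x, T/b/Hi/z, T/d/Mid/x, T/d/Mid/z, T/d/Hi/x, T/d/Hi/z, T/a/Mid/x, T/a/Mid/z, T/a/Hi/x, T/a/Hi/z, H/b/Mid/x, H/b/Mid/z, H/b/Hi/x, H/b/Hi/z, H/d/Mid/x, H/d/Mid/z, H/d/Hi/x, H/d/Hi/z, H/a/Mid/x, H/a/Mid/z, H/a/Hi/x, H/a/Hi/z. Columns: q, t.
{T/b/Mid/x} → row (0,8) (6,7)
{T/b/Mid/z} → row (0,8) (1,1)
{T/b/Hi/x, T/b/Hi/z} → row (0,8) (4,8)
{T/d/Mid/x, T/d/Mid/z, T/d/Hi/x, T/d/Hi/z} → row (0,8) (2,0)
{T/a/Mid/x, T/a/Mid/z, T/a/Hi/x, T/a/Hi/z} → row (0,8) (2,4)
{H/b/Mid/x} → row (7,8) (6,7)
{H/b/Mid/z} → row (7,8) (1,1)
{H/b/Hi/x, H/b/Hi/z} → row (7,8) (4,8)
{H/d/Mid/x, H/d/Mid/z, H/d/Hi/x, H/d/Hi/z} → row (7,8) (2,0)
{H/a/Mid/x, H/a/Mid/z, H/a/Hi/x, H/a/Hi/z} → row (7,8) (2,4)
That's 10 distinct rows out of 24 strategies.

10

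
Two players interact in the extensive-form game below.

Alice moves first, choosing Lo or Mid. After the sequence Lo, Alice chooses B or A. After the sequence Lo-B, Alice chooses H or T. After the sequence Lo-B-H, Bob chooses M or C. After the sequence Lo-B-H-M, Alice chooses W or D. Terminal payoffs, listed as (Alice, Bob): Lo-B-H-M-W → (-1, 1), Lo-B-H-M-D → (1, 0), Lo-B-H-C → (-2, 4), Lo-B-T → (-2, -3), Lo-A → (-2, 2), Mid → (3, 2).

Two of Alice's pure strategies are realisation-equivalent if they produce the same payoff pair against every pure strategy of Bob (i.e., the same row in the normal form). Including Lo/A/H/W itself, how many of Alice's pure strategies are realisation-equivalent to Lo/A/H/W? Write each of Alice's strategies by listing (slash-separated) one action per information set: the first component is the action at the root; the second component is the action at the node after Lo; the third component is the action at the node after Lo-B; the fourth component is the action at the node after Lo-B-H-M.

4

Row for Lo/A/H/W (columns M, C): (-2,2) (-2,2).
Under Lo/A/H/W, Alice's choice at the node after Lo-B and at the node after Lo-B-H-M can never be reached regardless of what Bob does, so varying those choices leaves every outcome unchanged.
Holding the reachable choices fixed and varying the unreachable ones freely already gives 2 × 2 = 4 equivalent strategies.
No other strategy reproduces this row, so those 4 are the full class: Lo/A/H/W, Lo/A/H/D, Lo/A/T/W, Lo/A/T/D.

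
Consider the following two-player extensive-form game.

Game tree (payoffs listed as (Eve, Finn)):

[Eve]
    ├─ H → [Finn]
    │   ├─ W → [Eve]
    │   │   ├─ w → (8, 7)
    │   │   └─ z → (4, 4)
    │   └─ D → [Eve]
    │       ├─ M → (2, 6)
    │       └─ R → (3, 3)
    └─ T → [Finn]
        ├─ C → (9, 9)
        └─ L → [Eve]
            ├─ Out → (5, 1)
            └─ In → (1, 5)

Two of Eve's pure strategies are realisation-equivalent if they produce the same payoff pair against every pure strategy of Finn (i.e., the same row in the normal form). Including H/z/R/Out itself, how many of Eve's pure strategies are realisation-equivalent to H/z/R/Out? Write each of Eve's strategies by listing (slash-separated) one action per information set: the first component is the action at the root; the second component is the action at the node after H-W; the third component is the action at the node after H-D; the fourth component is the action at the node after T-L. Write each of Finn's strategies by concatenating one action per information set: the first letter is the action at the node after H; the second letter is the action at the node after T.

Row for H/z/R/Out (columns WC, WL, DC, DL): (4,4) (4,4) (3,3) (3,3).
Under H/z/R/Out, Eve's choice at the node after T-L can never be reached regardless of what Finn does, so varying those choices leaves every outcome unchanged.
Holding the reachable choices fixed and varying the unreachable one freely already gives 2 equivalent strategies.
No other strategy reproduces this row, so those 2 are the full class: H/z/R/Out, H/z/R/In.

2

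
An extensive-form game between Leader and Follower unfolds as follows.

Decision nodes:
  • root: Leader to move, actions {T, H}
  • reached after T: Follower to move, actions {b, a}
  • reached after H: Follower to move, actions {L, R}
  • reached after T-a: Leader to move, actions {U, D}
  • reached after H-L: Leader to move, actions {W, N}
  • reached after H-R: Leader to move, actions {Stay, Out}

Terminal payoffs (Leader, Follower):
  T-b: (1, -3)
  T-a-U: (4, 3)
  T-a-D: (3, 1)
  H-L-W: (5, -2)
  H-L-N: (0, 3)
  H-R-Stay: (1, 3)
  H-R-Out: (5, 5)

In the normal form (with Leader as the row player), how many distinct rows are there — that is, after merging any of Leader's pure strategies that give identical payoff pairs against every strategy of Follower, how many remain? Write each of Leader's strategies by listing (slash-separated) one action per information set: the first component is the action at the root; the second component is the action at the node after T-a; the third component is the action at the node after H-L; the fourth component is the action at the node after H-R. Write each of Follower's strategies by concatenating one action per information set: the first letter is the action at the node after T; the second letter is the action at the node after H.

Leader has 16 pure strategies: T/U/W/Stay, T/U/W/Out, T/U/N/Stay, T/U/N/Out, T/D/W/Stay, T/D/W/Out, T/D/N/Stay, T/D/N/Out, H/U/W/Stay, H/U/W/Out, H/U/N/Stay, H/U/N/Out, H/D/W/Stay, H/D/W/Out, H/D/N/Stay, H/D/N/Out. Columns: bL, bR, aL, aR.
{T/U/W/Stay, T/U/W/Out, T/U/N/Stay, T/U/N/Out} → row (1,-3) (1,-3) (4,3) (4,3)
{T/D/W/Stay, T/D/W/Out, T/D/N/Stay, T/D/N/Out} → row (1,-3) (1,-3) (3,1) (3,1)
{H/U/W/Stay, H/D/W/Stay} → row (5,-2) (1,3) (5,-2) (1,3)
{H/U/W/Out, H/D/W/Out} → row (5,-2) (5,5) (5,-2) (5,5)
{H/U/N/Stay, H/D/N/Stay} → row (0,3) (1,3) (0,3) (1,3)
{H/U/N/Out, H/D/N/Out} → row (0,3) (5,5) (0,3) (5,5)
That's 6 distinct rows out of 16 strategies.

6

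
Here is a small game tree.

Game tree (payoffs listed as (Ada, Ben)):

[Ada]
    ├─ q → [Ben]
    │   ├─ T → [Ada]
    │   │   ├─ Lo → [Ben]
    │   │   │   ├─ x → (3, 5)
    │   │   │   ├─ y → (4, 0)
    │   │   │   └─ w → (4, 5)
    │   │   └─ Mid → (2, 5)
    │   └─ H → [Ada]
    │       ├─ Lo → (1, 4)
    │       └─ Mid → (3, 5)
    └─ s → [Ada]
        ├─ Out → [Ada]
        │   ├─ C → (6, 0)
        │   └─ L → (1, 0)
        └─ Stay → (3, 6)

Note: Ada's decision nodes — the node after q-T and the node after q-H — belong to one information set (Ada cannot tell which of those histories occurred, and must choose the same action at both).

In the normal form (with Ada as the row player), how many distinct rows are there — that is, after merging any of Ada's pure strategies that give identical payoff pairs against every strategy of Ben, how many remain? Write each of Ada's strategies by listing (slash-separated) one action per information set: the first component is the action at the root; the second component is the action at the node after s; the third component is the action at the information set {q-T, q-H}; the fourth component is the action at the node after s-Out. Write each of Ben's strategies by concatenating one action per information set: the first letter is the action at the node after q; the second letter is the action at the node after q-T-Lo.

5

Ada has 16 pure strategies: q/Out/Lo/C, q/Out/Lo/L, q/Out/Mid/C, q/Out/Mid/L, q/Stay/Lo/C, q/Stay/Lo/L, q/Stay/Mid/C, q/Stay/Mid/L, s/Out/Lo/C, s/Out/Lo/L, s/Out/Mid/C, s/Out/Mid/L, s/Stay/Lo/C, s/Stay/Lo/L, s/Stay/Mid/C, s/Stay/Mid/L. Columns: Tx, Ty, Tw, Hx, Hy, Hw.
{q/Out/Lo/C, q/Out/Lo/L, q/Stay/Lo/C, q/Stay/Lo/L} → row (3,5) (4,0) (4,5) (1,4) (1,4) (1,4)
{q/Out/Mid/C, q/Out/Mid/L, q/Stay/Mid/C, q/Stay/Mid/L} → row (2,5) (2,5) (2,5) (3,5) (3,5) (3,5)
{s/Out/Lo/C, s/Out/Mid/C} → row (6,0) (6,0) (6,0) (6,0) (6,0) (6,0)
{s/Out/Lo/L, s/Out/Mid/L} → row (1,0) (1,0) (1,0) (1,0) (1,0) (1,0)
{s/Stay/Lo/C, s/Stay/Lo/L, s/Stay/Mid/C, s/Stay/Mid/L} → row (3,6) (3,6) (3,6) (3,6) (3,6) (3,6)
That's 5 distinct rows out of 16 strategies.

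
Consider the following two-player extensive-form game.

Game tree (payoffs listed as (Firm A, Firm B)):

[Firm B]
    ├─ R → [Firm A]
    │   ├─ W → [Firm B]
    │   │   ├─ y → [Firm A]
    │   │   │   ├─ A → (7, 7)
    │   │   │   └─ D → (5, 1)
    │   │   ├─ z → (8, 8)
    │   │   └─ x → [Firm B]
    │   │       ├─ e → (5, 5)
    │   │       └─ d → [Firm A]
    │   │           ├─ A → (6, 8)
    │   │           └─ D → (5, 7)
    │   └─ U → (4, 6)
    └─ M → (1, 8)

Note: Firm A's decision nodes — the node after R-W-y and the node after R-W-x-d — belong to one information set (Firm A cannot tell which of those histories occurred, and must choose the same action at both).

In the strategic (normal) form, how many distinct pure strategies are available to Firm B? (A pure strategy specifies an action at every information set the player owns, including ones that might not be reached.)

12

Firm B owns the root with actions {R, M} — two choices.
Firm B owns the node after R-W with actions {y, z, x} — three choices.
Firm B owns the node after R-W-x with actions {e, d} — two choices.
A pure strategy fixes one action at each information set independently, so the count is the product 2 × 3 × 2 = 12.
(For reference, Firm A has 4 pure strategies, giving a 12×4 normal-form matrix.)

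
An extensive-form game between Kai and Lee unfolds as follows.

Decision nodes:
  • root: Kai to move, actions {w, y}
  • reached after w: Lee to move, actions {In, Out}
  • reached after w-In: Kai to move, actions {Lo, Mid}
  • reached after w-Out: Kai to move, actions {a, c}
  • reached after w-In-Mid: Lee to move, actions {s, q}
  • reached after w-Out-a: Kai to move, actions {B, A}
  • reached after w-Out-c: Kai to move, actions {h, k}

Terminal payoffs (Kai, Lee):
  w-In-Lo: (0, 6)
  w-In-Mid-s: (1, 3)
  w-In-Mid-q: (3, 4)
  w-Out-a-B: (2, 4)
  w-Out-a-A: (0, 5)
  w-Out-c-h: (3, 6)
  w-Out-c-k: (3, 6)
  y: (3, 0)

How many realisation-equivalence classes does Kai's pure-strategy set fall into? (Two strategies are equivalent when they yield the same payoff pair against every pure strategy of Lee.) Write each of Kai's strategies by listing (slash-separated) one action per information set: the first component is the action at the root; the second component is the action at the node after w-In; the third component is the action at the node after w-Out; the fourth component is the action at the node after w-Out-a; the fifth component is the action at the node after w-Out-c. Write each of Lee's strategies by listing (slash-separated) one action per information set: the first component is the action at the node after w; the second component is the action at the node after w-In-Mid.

7

Kai has 32 pure strategies: w/Lo/a/B/h, w/Lo/a/B/k, w/Lo/a/A/h, w/Lo/a/A/k, w/Lo/c/B/h, w/Lo/c/B/k, w/Lo/c/A/h, w/Lo/c/A/k, w/Mid/a/B/h, w/Mid/a/B/k, w/Mid/a/A/h, w/Mid/a/A/k, w/Mid/c/B/h, w/Mid/c/B/k, w/Mid/c/A/h, w/Mid/c/A/k, y/Lo/a/B/h, y/Lo/a/B/k, y/Lo/a/A/h, y/Lo/a/A/k, y/Lo/c/B/h, y/Lo/c/B/k, y/Lo/c/A/h, y/Lo/c/A/k, y/Mid/a/B/h, y/Mid/a/B/k, y/Mid/a/A/h, y/Mid/a/A/k, y/Mid/c/B/h, y/Mid/c/B/k, y/Mid/c/A/h, y/Mid/c/A/k. Columns: In/s, In/q, Out/s, Out/q.
{w/Lo/a/B/h, w/Lo/a/B/k} → row (0,6) (0,6) (2,4) (2,4)
{w/Lo/a/A/h, w/Lo/a/A/k} → row (0,6) (0,6) (0,5) (0,5)
{w/Lo/c/B/h, w/Lo/c/B/k, w/Lo/c/A/h, w/Lo/c/A/k} → row (0,6) (0,6) (3,6) (3,6)
{w/Mid/a/B/h, w/Mid/a/B/k} → row (1,3) (3,4) (2,4) (2,4)
{w/Mid/a/A/h, w/Mid/a/A/k} → row (1,3) (3,4) (0,5) (0,5)
{w/Mid/c/B/h, w/Mid/c/B/k, w/Mid/c/A/h, w/Mid/c/A/k} → row (1,3) (3,4) (3,6) (3,6)
{y/Lo/a/B/h, y/Lo/a/B/k, y/Lo/a/A/h, y/Lo/a/A/k, y/Lo/c/B/h, y/Lo/c/B/k, y/Lo/c/A/h, y/Lo/c/A/k, y/Mid/a/B/h, y/Mid/a/B/k, y/Mid/a/A/h, y/Mid/a/A/k, y/Mid/c/B/h, y/Mid/c/B/k, y/Mid/c/A/h, y/Mid/c/A/k} → row (3,0) (3,0) (3,0) (3,0)
That's 7 distinct rows out of 32 strategies.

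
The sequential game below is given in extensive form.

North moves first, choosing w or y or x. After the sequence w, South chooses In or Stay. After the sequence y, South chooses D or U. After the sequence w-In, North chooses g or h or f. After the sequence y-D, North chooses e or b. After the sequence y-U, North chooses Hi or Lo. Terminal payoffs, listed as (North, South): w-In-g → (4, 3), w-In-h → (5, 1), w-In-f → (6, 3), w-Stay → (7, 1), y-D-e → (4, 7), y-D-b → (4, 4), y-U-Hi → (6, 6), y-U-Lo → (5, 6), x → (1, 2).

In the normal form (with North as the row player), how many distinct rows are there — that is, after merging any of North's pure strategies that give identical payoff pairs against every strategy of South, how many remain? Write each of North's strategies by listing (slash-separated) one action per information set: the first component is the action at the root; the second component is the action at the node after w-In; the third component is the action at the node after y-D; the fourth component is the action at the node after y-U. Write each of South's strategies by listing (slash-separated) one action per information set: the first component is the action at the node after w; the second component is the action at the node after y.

8

North has 36 pure strategies: w/g/e/Hi, w/g/e/Lo, w/g/b/Hi, w/g/b/Lo, w/h/e/Hi, w/h/e/Lo, w/h/b/Hi, w/h/b/Lo, w/f/e/Hi, w/f/e/Lo, w/f/b/Hi, w/f/b/Lo, y/g/e/Hi, y/g/e/Lo, y/g/b/Hi, y/g/b/Lo, y/h/e/Hi, y/h/e/Lo, y/h/b/Hi, y/h/b/Lo, y/f/e/Hi, y/f/e/Lo, y/f/b/Hi, y/f/b/Lo, x/g/e/Hi, x/g/e/Lo, x/g/b/Hi, x/g/b/Lo, x/h/e/Hi, x/h/e/Lo, x/h/b/Hi, x/h/b/Lo, x/f/e/Hi, x/f/e/Lo, x/f/b/Hi, x/f/b/Lo. Columns: In/D, In/U, Stay/D, Stay/U.
{w/g/e/Hi, w/g/e/Lo, w/g/b/Hi, w/g/b/Lo} → row (4,3) (4,3) (7,1) (7,1)
{w/h/e/Hi, w/h/e/Lo, w/h/b/Hi, w/h/b/Lo} → row (5,1) (5,1) (7,1) (7,1)
{w/f/e/Hi, w/f/e/Lo, w/f/b/Hi, w/f/b/Lo} → row (6,3) (6,3) (7,1) (7,1)
{y/g/e/Hi, y/h/e/Hi, y/f/e/Hi} → row (4,7) (6,6) (4,7) (6,6)
{y/g/e/Lo, y/h/e/Lo, y/f/e/Lo} → row (4,7) (5,6) (4,7) (5,6)
{y/g/b/Hi, y/h/b/Hi, y/f/b/Hi} → row (4,4) (6,6) (4,4) (6,6)
{y/g/b/Lo, y/h/b/Lo, y/f/b/Lo} → row (4,4) (5,6) (4,4) (5,6)
{x/g/e/Hi, x/g/e/Lo, x/g/b/Hi, x/g/b/Lo, x/h/e/Hi, x/h/e/Lo, x/h/b/Hi, x/h/b/Lo, x/f/e/Hi, x/f/e/Lo, x/f/b/Hi, x/f/b/Lo} → row (1,2) (1,2) (1,2) (1,2)
That's 8 distinct rows out of 36 strategies.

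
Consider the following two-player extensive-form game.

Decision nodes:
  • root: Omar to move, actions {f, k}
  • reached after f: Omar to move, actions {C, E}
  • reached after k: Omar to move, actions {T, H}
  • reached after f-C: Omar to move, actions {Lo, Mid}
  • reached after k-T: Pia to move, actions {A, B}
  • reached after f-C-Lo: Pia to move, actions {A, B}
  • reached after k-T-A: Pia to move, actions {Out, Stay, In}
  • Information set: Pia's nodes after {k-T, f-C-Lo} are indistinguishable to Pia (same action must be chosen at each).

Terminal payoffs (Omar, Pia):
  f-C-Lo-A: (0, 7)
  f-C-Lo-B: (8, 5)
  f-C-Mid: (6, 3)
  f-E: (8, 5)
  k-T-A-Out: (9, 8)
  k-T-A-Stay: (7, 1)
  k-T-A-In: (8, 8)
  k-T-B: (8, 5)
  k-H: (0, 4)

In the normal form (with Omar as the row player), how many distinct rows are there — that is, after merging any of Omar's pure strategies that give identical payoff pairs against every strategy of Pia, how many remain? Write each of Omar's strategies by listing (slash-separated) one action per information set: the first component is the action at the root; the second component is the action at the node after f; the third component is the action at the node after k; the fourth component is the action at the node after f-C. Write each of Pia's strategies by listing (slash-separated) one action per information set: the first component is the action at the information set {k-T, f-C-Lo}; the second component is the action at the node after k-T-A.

5

Omar has 16 pure strategies: f/C/T/Lo, f/C/T/Mid, f/C/H/Lo, f/C/H/Mid, f/E/T/Lo, f/E/T/Mid, f/E/H/Lo, f/E/H/Mid, k/C/T/Lo, k/C/T/Mid, k/C/H/Lo, k/C/H/Mid, k/E/T/Lo, k/E/T/Mid, k/E/H/Lo, k/E/H/Mid. Columns: A/Out, A/Stay, A/In, B/Out, B/Stay, B/In.
{f/C/T/Lo, f/C/H/Lo} → row (0,7) (0,7) (0,7) (8,5) (8,5) (8,5)
{f/C/T/Mid, f/C/H/Mid} → row (6,3) (6,3) (6,3) (6,3) (6,3) (6,3)
{f/E/T/Lo, f/E/T/Mid, f/E/H/Lo, f/E/H/Mid} → row (8,5) (8,5) (8,5) (8,5) (8,5) (8,5)
{k/C/T/Lo, k/C/T/Mid, k/E/T/Lo, k/E/T/Mid} → row (9,8) (7,1) (8,8) (8,5) (8,5) (8,5)
{k/C/H/Lo, k/C/H/Mid, k/E/H/Lo, k/E/H/Mid} → row (0,4) (0,4) (0,4) (0,4) (0,4) (0,4)
That's 5 distinct rows out of 16 strategies.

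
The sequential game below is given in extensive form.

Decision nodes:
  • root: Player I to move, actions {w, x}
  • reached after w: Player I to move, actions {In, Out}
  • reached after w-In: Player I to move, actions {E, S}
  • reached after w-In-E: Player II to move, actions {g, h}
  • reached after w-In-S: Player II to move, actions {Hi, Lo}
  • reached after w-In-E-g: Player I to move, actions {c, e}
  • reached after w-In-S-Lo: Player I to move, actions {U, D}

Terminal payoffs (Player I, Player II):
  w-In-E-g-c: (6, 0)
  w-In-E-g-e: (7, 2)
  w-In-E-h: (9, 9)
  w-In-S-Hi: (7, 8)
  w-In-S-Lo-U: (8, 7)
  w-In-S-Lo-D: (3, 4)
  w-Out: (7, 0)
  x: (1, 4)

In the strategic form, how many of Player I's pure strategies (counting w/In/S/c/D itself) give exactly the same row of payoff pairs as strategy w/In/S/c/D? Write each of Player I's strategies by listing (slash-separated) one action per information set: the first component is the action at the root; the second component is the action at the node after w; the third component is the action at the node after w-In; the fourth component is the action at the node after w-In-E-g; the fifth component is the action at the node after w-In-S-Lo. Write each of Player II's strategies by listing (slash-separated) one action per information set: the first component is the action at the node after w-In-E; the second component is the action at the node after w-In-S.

2

Row for w/In/S/c/D (columns g/Hi, g/Lo, h/Hi, h/Lo): (7,8) (3,4) (7,8) (3,4).
Under w/In/S/c/D, Player I's choice at the node after w-In-E-g can never be reached regardless of what Player II does, so varying those choices leaves every outcome unchanged.
Holding the reachable choices fixed and varying the unreachable one freely already gives 2 equivalent strategies.
No other strategy reproduces this row, so those 2 are the full class: w/In/S/c/D, w/In/S/e/D.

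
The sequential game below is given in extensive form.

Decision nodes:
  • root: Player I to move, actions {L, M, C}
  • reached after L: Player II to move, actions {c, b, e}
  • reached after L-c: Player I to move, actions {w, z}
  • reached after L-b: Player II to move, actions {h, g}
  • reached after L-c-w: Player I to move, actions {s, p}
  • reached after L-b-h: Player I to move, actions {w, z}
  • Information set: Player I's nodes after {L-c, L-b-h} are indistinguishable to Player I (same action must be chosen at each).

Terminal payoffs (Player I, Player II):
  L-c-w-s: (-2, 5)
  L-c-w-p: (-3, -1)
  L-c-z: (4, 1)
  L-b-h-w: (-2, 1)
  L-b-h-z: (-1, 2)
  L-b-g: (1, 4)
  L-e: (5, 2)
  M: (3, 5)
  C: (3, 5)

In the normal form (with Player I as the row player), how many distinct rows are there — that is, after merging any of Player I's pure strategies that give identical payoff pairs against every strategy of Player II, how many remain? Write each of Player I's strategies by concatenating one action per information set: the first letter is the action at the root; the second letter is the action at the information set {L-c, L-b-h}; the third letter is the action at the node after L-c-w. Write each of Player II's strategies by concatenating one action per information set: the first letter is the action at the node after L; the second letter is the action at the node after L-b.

Player I has 12 pure strategies: Lws, Lwp, Lzs, Lzp, Mws, Mwp, Mzs, Mzp, Cws, Cwp, Czs, Czp. Columns: ch, cg, bh, bg, eh, eg.
{Lws} → row (-2,5) (-2,5) (-2,1) (1,4) (5,2) (5,2)
{Lwp} → row (-3,-1) (-3,-1) (-2,1) (1,4) (5,2) (5,2)
{Lzs, Lzp} → row (4,1) (4,1) (-1,2) (1,4) (5,2) (5,2)
{Mws, Mwp, Mzs, Mzp, Cws, Cwp, Czs, Czp} → row (3,5) (3,5) (3,5) (3,5) (3,5) (3,5)
That's 4 distinct rows out of 12 strategies.

4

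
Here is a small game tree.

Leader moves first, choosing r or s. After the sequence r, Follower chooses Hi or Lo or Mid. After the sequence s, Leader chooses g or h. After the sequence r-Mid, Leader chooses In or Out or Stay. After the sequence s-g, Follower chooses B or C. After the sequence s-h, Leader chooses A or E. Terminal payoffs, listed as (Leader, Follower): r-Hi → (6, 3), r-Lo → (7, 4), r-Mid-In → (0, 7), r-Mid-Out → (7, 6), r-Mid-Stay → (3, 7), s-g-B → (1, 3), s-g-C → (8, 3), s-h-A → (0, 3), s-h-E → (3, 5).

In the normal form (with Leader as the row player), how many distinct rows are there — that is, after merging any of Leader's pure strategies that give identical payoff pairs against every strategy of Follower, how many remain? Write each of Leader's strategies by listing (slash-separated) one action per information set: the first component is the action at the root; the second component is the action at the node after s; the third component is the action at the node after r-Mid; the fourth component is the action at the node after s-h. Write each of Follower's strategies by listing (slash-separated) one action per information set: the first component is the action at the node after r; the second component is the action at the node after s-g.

6

Leader has 24 pure strategies: r/g/In/A, r/g/In/E, r/g/Out/A, r/g/Out/E, r/g/Stay/A, r/g/Stay/E, r/h/In/A, r/h/In/E, r/h/Out/A, r/h/Out/E, r/h/Stay/A, r/h/Stay/E, s/g/In/A, s/g/In/E, s/g/Out/A, s/g/Out/E, s/g/Stay/A, s/g/Stay/E, s/h/In/A, s/h/In/E, s/h/Out/A, s/h/Out/E, s/h/Stay/A, s/h/Stay/E. Columns: Hi/B, Hi/C, Lo/B, Lo/C, Mid/B, Mid/C.
{r/g/In/A, r/g/In/E, r/h/In/A, r/h/In/E} → row (6,3) (6,3) (7,4) (7,4) (0,7) (0,7)
{r/g/Out/A, r/g/Out/E, r/h/Out/A, r/h/Out/E} → row (6,3) (6,3) (7,4) (7,4) (7,6) (7,6)
{r/g/Stay/A, r/g/Stay/E, r/h/Stay/A, r/h/Stay/E} → row (6,3) (6,3) (7,4) (7,4) (3,7) (3,7)
{s/g/In/A, s/g/In/E, s/g/Out/A, s/g/Out/E, s/g/Stay/A, s/g/Stay/E} → row (1,3) (8,3) (1,3) (8,3) (1,3) (8,3)
{s/h/In/A, s/h/Out/A, s/h/Stay/A} → row (0,3) (0,3) (0,3) (0,3) (0,3) (0,3)
{s/h/In/E, s/h/Out/E, s/h/Stay/E} → row (3,5) (3,5) (3,5) (3,5) (3,5) (3,5)
That's 6 distinct rows out of 24 strategies.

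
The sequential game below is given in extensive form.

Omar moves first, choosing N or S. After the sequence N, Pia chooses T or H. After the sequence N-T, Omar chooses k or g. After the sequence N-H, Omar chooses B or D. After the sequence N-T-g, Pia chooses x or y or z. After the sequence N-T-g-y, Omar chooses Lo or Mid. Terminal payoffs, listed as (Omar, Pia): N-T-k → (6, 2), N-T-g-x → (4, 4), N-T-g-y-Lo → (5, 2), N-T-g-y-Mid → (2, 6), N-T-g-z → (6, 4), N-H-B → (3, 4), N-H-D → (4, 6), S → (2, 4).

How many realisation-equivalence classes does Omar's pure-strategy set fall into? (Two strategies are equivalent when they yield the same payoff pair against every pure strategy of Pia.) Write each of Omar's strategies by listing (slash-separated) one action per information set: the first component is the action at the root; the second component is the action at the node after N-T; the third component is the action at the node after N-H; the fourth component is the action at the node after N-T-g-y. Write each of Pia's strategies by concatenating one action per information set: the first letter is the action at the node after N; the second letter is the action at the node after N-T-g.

Omar has 16 pure strategies: N/k/B/Lo, N/k/B/Mid, N/k/D/Lo, N/k/D/Mid, N/g/B/Lo, N/g/B/Mid, N/g/D/Lo, N/g/D/Mid, S/k/B/Lo, S/k/B/Mid, S/k/D/Lo, S/k/D/Mid, S/g/B/Lo, S/g/B/Mid, S/g/D/Lo, S/g/D/Mid. Columns: Tx, Ty, Tz, Hx, Hy, Hz.
{N/k/B/Lo, N/k/B/Mid} → row (6,2) (6,2) (6,2) (3,4) (3,4) (3,4)
{N/k/D/Lo, N/k/D/Mid} → row (6,2) (6,2) (6,2) (4,6) (4,6) (4,6)
{N/g/B/Lo} → row (4,4) (5,2) (6,4) (3,4) (3,4) (3,4)
{N/g/B/Mid} → row (4,4) (2,6) (6,4) (3,4) (3,4) (3,4)
{N/g/D/Lo} → row (4,4) (5,2) (6,4) (4,6) (4,6) (4,6)
{N/g/D/Mid} → row (4,4) (2,6) (6,4) (4,6) (4,6) (4,6)
{S/k/B/Lo, S/k/B/Mid, S/k/D/Lo, S/k/D/Mid, S/g/B/Lo, S/g/B/Mid, S/g/D/Lo, S/g/D/Mid} → row (2,4) (2,4) (2,4) (2,4) (2,4) (2,4)
That's 7 distinct rows out of 16 strategies.

7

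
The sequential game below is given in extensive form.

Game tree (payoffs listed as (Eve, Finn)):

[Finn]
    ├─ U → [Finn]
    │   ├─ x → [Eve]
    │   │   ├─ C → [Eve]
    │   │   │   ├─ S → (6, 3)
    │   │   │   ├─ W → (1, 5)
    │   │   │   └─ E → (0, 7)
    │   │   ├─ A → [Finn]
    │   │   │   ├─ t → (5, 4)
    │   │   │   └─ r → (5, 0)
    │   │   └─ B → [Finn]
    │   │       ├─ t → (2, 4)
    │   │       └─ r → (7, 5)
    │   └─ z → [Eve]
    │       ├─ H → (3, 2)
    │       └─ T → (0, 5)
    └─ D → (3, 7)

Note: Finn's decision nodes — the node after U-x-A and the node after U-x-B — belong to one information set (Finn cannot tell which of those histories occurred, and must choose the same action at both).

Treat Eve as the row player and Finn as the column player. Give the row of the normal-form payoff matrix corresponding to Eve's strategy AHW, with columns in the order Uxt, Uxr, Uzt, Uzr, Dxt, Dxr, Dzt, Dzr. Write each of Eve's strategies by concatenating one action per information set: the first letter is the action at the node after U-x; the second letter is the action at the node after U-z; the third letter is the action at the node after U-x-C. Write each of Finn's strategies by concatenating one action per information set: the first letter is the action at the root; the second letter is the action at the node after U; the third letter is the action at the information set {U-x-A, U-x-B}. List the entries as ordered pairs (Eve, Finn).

(5,4) (5,0) (3,2) (3,2) (3,7) (3,7) (3,7) (3,7)

vs Uxt: Finn plays U → Finn plays x at [U] → Eve plays A at [U-x] → Finn plays t at [U-x-A] → (5, 4)
vs Uxr: Finn plays U → Finn plays x at [U] → Eve plays A at [U-x] → Finn plays r at [U-x-A] → (5, 0)
vs Uzt: Finn plays U → Finn plays z at [U] → Eve plays H at [U-z] → (3, 2)
vs Uzr: Finn plays U → Finn plays z at [U] → Eve plays H at [U-z] → (3, 2)
vs Dxt: Finn plays D → (3, 7)
vs Dxr: Finn plays D → (3, 7)
vs Dzt: Finn plays D → (3, 7)
vs Dzr: Finn plays D → (3, 7)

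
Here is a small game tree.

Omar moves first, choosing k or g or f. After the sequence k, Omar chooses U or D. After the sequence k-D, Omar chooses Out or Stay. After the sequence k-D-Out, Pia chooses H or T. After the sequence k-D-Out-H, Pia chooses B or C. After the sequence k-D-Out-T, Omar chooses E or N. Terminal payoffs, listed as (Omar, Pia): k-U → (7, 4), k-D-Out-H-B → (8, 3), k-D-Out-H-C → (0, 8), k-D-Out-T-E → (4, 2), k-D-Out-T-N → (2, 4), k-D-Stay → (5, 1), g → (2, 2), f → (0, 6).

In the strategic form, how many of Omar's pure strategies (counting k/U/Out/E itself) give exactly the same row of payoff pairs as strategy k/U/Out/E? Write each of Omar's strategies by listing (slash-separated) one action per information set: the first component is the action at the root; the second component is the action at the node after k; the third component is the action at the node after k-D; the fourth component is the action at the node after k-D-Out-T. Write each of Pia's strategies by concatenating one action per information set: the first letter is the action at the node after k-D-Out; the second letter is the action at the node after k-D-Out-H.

4

Row for k/U/Out/E (columns HB, HC, TB, TC): (7,4) (7,4) (7,4) (7,4).
Under k/U/Out/E, Omar's choice at the node after k-D and at the node after k-D-Out-T can never be reached regardless of what Pia does, so varying those choices leaves every outcome unchanged.
Holding the reachable choices fixed and varying the unreachable ones freely already gives 2 × 2 = 4 equivalent strategies.
No other strategy reproduces this row, so those 4 are the full class: k/U/Out/E, k/U/Out/N, k/U/Stay/E, k/U/Stay/N.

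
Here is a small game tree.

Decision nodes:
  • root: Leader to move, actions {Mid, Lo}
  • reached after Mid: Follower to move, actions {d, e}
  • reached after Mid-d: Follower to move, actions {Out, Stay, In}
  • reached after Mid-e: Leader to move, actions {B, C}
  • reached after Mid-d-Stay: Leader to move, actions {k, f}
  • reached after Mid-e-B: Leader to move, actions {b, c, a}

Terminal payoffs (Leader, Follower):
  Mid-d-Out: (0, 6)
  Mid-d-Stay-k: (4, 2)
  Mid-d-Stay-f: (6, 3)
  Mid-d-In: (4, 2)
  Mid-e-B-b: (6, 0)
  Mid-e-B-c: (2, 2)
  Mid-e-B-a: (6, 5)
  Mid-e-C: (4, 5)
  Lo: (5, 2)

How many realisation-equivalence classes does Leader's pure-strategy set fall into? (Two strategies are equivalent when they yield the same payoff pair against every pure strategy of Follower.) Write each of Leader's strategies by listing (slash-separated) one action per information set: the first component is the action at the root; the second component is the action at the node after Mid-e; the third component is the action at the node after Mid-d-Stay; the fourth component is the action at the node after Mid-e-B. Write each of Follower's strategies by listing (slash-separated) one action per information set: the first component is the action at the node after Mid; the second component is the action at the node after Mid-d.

Leader has 24 pure strategies: Mid/B/k/b, Mid/B/k/c, Mid/B/k/a, Mid/B/f/b, Mid/B/f/c, Mid/B/f/a, Mid/C/k/b, Mid/C/k/c, Mid/C/k/a, Mid/C/f/b, Mid/C/f/c, Mid/C/f/a, Lo/B/k/b, Lo/B/k/c, Lo/B/k/a, Lo/B/f/b, Lo/B/f/c, Lo/B/f/a, Lo/C/k/b, Lo/C/k/c, Lo/C/k/a, Lo/C/f/b, Lo/C/f/c, Lo/C/f/a. Columns: d/Out, d/Stay, d/In, e/Out, e/Stay, e/In.
{Mid/B/k/b} → row (0,6) (4,2) (4,2) (6,0) (6,0) (6,0)
{Mid/B/k/c} → row (0,6) (4,2) (4,2) (2,2) (2,2) (2,2)
{Mid/B/k/a} → row (0,6) (4,2) (4,2) (6,5) (6,5) (6,5)
{Mid/B/f/b} → row (0,6) (6,3) (4,2) (6,0) (6,0) (6,0)
{Mid/B/f/c} → row (0,6) (6,3) (4,2) (2,2) (2,2) (2,2)
{Mid/B/f/a} → row (0,6) (6,3) (4,2) (6,5) (6,5) (6,5)
{Mid/C/k/b, Mid/C/k/c, Mid/C/k/a} → row (0,6) (4,2) (4,2) (4,5) (4,5) (4,5)
{Mid/C/f/b, Mid/C/f/c, Mid/C/f/a} → row (0,6) (6,3) (4,2) (4,5) (4,5) (4,5)
{Lo/B/k/b, Lo/B/k/c, Lo/B/k/a, Lo/B/f/b, Lo/B/f/c, Lo/B/f/a, Lo/C/k/b, Lo/C/k/c, Lo/C/k/a, Lo/C/f/b, Lo/C/f/c, Lo/C/f/a} → row (5,2) (5,2) (5,2) (5,2) (5,2) (5,2)
That's 9 distinct rows out of 24 strategies.

9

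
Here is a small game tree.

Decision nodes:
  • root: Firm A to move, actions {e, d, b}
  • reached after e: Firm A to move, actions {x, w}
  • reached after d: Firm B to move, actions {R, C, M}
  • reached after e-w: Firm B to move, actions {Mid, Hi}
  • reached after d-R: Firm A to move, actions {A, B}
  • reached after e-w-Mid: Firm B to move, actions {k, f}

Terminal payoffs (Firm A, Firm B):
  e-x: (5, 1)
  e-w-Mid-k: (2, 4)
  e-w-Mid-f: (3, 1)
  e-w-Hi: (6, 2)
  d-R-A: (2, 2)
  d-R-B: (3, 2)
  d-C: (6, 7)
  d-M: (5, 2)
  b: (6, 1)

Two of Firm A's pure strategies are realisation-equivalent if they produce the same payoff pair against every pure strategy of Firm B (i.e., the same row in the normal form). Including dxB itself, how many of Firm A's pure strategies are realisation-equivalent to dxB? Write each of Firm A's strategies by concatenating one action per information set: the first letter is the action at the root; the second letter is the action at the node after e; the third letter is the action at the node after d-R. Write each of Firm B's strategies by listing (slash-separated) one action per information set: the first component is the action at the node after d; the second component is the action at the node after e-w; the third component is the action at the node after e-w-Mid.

2

Row for dxB (columns R/Mid/k, R/Mid/f, R/Hi/k, R/Hi/f, C/Mid/k, C/Mid/f, C/Hi/k, C/Hi/f, M/Mid/k, M/Mid/f, M/Hi/k, M/Hi/f): (3,2) (3,2) (3,2) (3,2) (6,7) (6,7) (6,7) (6,7) (5,2) (5,2) (5,2) (5,2).
Under dxB, Firm A's choice at the node after e can never be reached regardless of what Firm B does, so varying those choices leaves every outcome unchanged.
Holding the reachable choices fixed and varying the unreachable one freely already gives 2 equivalent strategies.
No other strategy reproduces this row, so those 2 are the full class: dxB, dwB.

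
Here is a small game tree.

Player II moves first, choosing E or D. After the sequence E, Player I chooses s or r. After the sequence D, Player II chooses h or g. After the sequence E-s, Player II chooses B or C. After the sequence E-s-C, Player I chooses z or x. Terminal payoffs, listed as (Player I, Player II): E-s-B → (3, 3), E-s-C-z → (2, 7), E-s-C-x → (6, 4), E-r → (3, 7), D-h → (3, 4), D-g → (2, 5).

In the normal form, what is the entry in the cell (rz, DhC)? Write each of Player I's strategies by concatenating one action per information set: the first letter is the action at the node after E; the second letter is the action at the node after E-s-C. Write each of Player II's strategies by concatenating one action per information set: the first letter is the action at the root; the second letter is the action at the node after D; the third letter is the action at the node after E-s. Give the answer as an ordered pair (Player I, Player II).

(3, 4)

Trace the play path from the root:
  Player II plays D
  Player II plays h at [D]
→ terminal payoff (3, 4).
(Player I's choice at the node after E is never reached on this path, so it doesn't affect the outcome.)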